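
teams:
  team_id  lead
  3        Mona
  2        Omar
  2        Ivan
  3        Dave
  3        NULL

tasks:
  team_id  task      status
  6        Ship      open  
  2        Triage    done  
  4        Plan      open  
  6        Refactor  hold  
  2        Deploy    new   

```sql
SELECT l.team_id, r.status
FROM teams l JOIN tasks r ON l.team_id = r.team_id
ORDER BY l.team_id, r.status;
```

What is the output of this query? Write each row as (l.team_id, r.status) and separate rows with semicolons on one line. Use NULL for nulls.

(2, done); (2, done); (2, new); (2, new)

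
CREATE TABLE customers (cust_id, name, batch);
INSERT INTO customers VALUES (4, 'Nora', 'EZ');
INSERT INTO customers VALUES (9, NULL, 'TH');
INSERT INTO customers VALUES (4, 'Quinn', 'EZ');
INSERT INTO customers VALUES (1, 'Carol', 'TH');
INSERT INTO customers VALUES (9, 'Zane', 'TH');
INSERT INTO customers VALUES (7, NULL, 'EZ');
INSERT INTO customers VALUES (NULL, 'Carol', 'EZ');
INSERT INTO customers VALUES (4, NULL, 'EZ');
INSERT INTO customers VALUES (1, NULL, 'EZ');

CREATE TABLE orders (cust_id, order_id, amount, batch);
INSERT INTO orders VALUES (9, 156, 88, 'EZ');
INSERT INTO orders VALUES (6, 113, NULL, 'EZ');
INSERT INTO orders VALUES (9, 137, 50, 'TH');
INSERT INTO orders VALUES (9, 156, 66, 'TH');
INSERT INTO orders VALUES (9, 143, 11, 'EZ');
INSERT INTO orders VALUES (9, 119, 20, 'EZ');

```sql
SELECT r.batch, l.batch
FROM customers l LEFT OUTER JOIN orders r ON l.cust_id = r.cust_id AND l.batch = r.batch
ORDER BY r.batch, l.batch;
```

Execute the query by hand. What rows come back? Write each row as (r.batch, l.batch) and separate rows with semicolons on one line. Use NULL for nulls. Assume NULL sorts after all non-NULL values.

(TH, TH); (TH, TH); (TH, TH); (TH, TH); (NULL, EZ); (NULL, EZ); (NULL, EZ); (NULL, EZ); (NULL, EZ); (NULL, EZ); (NULL, TH)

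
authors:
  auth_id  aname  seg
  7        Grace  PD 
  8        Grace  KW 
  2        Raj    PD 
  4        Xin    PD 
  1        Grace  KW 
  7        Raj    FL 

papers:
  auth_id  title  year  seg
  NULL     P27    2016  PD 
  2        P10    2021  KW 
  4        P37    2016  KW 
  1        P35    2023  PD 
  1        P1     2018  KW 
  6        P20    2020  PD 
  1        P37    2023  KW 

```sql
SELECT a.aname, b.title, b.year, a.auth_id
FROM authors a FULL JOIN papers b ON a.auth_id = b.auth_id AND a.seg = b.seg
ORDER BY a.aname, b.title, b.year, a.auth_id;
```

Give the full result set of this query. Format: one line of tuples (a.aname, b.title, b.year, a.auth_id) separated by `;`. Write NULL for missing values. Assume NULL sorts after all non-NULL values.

(Grace, P1, 2018, 1); (Grace, P37, 2023, 1); (Grace, NULL, NULL, 7); (Grace, NULL, NULL, 8); (Raj, NULL, NULL, 2); (Raj, NULL, NULL, 7); (Xin, NULL, NULL, 4); (NULL, P10, 2021, NULL); (NULL, P20, 2020, NULL); (NULL, P27, 2016, NULL); (NULL, P35, 2023, NULL); (NULL, P37, 2016, NULL)

FULL OUTER JOIN keeps every row from both sides; unmatched rows get NULL for the other side's columns.
Matching on a.auth_id = b.auth_id AND a.seg = b.seg. A NULL in a compared column never satisfies the condition.
- auth_id=7, seg=PD: no b row matches, row kept with b columns NULL.
- auth_id=8, seg=KW: no b row matches, row kept with b columns NULL.
- auth_id=2, seg=PD: no b row matches, row kept with b columns NULL.
- auth_id=4, seg=PD: no b row matches, row kept with b columns NULL.
- auth_id=1, seg=KW: 2 matching b row(s), so 2 row(s) emitted.
- auth_id=7, seg=FL: no b row matches, row kept with b columns NULL.
- plus 5 unmatched b row(s), each kept with NULL a columns.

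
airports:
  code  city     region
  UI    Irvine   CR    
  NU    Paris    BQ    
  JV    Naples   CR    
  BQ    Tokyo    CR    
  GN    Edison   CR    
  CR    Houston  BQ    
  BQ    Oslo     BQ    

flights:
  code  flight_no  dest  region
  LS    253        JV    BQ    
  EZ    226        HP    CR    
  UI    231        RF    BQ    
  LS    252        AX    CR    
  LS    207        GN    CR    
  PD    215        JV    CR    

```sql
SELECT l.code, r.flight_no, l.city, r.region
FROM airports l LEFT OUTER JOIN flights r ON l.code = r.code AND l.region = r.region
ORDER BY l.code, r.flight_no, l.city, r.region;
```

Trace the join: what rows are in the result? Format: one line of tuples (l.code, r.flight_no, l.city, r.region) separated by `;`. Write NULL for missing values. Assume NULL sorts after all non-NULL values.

(BQ, NULL, Oslo, NULL); (BQ, NULL, Tokyo, NULL); (CR, NULL, Houston, NULL); (GN, NULL, Edison, NULL); (JV, NULL, Naples, NULL); (NU, NULL, Paris, NULL); (UI, NULL, Irvine, NULL)

LEFT JOIN keeps every row from `airports`; unmatched rows get NULL for `flights`'s columns.
Matching on l.code = r.code AND l.region = r.region.
Matched pairs: 0; unmatched l rows kept: 7.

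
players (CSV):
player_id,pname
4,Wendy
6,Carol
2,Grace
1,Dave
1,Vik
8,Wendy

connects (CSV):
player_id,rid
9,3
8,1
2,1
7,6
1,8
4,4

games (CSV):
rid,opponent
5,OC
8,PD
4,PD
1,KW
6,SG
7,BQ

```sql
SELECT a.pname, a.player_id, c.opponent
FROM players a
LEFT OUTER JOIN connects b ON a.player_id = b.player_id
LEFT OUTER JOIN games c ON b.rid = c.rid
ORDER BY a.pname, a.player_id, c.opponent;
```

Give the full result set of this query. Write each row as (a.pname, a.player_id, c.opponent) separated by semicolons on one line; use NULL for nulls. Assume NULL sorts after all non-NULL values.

(Carol, 6, NULL); (Dave, 1, PD); (Grace, 2, KW); (Vik, 1, PD); (Wendy, 4, PD); (Wendy, 8, KW)

Joins associate left-to-right: players LEFT JOIN connects on player_id gives 6 intermediate row(s).
Then LEFT JOIN `games c` on rid: each of those 6 rows is kept; rows whose b.rid has no match in c get NULL for c's columns.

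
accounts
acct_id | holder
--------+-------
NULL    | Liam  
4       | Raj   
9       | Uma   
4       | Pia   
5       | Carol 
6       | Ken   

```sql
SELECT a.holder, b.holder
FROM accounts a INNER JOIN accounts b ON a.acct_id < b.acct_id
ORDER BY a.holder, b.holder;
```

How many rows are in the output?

9

INNER JOIN keeps only pairs where the ON condition holds.
Matching on a.acct_id < b.acct_id. A NULL in a compared column never satisfies the condition.
- a (acct_id=NULL) has no partner → excluded.
- a (acct_id=4) pairs with 3 row(s) of b.
- a (acct_id=9) has no partner → excluded.
- a (acct_id=4) pairs with 3 row(s) of b.
- a (acct_id=5) pairs with 2 row(s) of b.
- a (acct_id=6) pairs with 1 row(s) of b.
Total: 9 rows.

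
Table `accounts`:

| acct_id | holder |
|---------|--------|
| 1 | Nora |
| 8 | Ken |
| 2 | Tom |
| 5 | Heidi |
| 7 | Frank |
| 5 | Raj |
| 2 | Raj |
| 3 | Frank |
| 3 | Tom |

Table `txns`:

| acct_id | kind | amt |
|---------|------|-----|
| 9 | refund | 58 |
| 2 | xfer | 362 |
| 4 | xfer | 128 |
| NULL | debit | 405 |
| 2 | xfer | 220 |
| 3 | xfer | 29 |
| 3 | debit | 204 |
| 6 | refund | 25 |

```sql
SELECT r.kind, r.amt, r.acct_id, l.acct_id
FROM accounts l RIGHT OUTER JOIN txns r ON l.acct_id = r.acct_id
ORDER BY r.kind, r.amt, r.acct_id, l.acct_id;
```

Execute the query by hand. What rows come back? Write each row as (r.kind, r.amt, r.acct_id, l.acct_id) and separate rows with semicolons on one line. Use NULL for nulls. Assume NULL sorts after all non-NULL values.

(debit, 204, 3, 3); (debit, 204, 3, 3); (debit, 405, NULL, NULL); (refund, 25, 6, NULL); (refund, 58, 9, NULL); (xfer, 29, 3, 3); (xfer, 29, 3, 3); (xfer, 128, 4, NULL); (xfer, 220, 2, 2); (xfer, 220, 2, 2); (xfer, 362, 2, 2); (xfer, 362, 2, 2)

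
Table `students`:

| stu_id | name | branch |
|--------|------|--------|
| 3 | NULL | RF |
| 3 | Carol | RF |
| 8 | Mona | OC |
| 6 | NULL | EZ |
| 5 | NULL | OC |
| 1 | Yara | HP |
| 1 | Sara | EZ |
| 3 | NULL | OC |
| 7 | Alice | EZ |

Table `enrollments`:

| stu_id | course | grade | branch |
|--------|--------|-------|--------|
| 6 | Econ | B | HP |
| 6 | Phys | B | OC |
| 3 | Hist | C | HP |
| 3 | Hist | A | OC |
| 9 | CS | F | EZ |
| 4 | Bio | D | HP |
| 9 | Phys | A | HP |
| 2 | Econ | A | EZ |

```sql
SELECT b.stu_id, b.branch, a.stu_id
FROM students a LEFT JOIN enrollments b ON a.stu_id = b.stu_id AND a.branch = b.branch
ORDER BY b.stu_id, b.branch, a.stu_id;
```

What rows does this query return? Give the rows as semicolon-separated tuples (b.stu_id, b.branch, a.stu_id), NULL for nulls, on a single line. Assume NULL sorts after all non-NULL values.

(3, OC, 3); (NULL, NULL, 1); (NULL, NULL, 1); (NULL, NULL, 3); (NULL, NULL, 3); (NULL, NULL, 5); (NULL, NULL, 6); (NULL, NULL, 7); (NULL, NULL, 8)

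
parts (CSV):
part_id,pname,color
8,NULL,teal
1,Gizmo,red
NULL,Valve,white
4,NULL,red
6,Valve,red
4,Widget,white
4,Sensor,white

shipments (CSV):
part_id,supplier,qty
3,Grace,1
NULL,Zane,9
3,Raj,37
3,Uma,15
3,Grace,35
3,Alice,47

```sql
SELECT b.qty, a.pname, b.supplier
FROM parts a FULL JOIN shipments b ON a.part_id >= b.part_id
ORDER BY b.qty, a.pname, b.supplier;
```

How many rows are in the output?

28

FULL OUTER JOIN keeps every row from both sides; unmatched rows get NULL for the other side's columns.
Matching on a.part_id >= b.part_id. A NULL in a compared column never satisfies the condition.
- a row (part_id=8): matches 5 b row(s) → 5 output row(s).
- a row (part_id=1): no match → kept, b columns NULL.
- a row (part_id=NULL): no match → kept, b columns NULL.
- a row (part_id=4): matches 5 b row(s) → 5 output row(s).
- a row (part_id=6): matches 5 b row(s) → 5 output row(s).
- a row (part_id=4): matches 5 b row(s) → 5 output row(s).
- a row (part_id=4): matches 5 b row(s) → 5 output row(s).
- plus 1 unmatched b row(s), each kept with NULL a columns.
Total: 25 matched + 3 padded = 28 rows.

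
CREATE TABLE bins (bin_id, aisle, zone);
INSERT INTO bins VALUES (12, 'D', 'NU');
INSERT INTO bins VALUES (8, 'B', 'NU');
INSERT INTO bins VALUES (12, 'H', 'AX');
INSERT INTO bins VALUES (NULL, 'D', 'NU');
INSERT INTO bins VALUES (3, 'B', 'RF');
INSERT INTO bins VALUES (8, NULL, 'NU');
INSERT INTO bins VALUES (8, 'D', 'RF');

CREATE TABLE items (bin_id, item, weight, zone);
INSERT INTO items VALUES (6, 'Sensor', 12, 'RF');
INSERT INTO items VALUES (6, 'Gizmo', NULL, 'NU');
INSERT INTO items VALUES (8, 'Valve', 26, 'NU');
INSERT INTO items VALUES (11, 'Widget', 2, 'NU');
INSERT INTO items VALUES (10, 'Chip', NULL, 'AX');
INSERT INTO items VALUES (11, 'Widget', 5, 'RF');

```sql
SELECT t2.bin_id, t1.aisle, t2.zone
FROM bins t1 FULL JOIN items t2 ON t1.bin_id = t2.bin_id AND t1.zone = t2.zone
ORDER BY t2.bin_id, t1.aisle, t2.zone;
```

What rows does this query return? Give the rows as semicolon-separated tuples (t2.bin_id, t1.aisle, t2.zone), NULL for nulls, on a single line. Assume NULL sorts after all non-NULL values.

(6, NULL, NU); (6, NULL, RF); (8, B, NU); (8, NULL, NU); (10, NULL, AX); (11, NULL, NU); (11, NULL, RF); (NULL, B, NULL); (NULL, D, NULL); (NULL, D, NULL); (NULL, D, NULL); (NULL, H, NULL)

FULL OUTER JOIN keeps every row from both sides; unmatched rows get NULL for the other side's columns.
Matching on t1.bin_id = t2.bin_id AND t1.zone = t2.zone. A NULL in a compared column never satisfies the condition.
- t1[0] bin_id=12, zone=NU → no match; kept with NULLs on the t2 side.
- t1[1] bin_id=8, zone=NU → 1 match(es) in t2 → 1 row(s).
- t1[2] bin_id=12, zone=AX → no match; kept with NULLs on the t2 side.
- t1[3] bin_id=NULL, zone=NU → no match; kept with NULLs on the t2 side.
- t1[4] bin_id=3, zone=RF → no match; kept with NULLs on the t2 side.
- t1[5] bin_id=8, zone=NU → 1 match(es) in t2 → 1 row(s).
- t1[6] bin_id=8, zone=RF → no match; kept with NULLs on the t2 side.
- 5 row(s) from t2 found no t1 partner → padded with NULL.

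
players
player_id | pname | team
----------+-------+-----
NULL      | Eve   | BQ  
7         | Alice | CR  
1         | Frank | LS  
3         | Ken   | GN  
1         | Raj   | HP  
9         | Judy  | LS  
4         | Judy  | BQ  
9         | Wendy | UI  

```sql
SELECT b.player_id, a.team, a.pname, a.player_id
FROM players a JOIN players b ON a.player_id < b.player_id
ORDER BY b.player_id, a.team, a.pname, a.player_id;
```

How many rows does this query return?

19

INNER JOIN keeps only pairs where the ON condition holds.
Matching on a.player_id < b.player_id. A NULL in a compared column never satisfies the condition.
- a (player_id=NULL) has no partner → excluded.
- a (player_id=7) pairs with 2 row(s) of b.
- a (player_id=1) pairs with 5 row(s) of b.
- a (player_id=3) pairs with 4 row(s) of b.
- a (player_id=1) pairs with 5 row(s) of b.
- a (player_id=9) has no partner → excluded.
- a (player_id=4) pairs with 3 row(s) of b.
- a (player_id=9) has no partner → excluded.
Total: 19 rows.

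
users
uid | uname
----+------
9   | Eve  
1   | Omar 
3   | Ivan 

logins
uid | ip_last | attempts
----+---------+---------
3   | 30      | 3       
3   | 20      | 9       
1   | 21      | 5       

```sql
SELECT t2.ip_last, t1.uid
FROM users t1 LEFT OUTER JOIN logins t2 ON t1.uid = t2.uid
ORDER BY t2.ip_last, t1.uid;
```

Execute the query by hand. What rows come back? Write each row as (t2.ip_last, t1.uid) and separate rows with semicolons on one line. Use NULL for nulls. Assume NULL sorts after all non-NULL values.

(20, 3); (21, 1); (30, 3); (NULL, 9)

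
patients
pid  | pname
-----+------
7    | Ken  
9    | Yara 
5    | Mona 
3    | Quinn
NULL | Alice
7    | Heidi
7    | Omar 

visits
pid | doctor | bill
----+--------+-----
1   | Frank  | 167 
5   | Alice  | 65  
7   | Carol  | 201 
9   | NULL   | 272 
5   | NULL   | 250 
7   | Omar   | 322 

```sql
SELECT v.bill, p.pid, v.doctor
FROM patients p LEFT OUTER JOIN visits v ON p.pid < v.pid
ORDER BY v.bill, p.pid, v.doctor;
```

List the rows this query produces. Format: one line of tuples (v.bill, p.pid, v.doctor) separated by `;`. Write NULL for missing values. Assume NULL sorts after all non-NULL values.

LEFT JOIN keeps every row from `patients`; unmatched rows get NULL for `visits`'s columns.
Matching on p.pid < v.pid. A NULL in a compared column never satisfies the condition.
- p[0] pid=7 → 1 match(es) in v → 1 row(s).
- p[1] pid=9 → no match; kept with NULLs on the v side.
- p[2] pid=5 → 3 match(es) in v → 3 row(s).
- p[3] pid=3 → 5 match(es) in v → 5 row(s).
- p[4] pid=NULL → no match; kept with NULLs on the v side.
- p[5] pid=7 → 1 match(es) in v → 1 row(s).
- p[6] pid=7 → 1 match(es) in v → 1 row(s).

(65, 3, Alice); (201, 3, Carol); (201, 5, Carol); (250, 3, NULL); (272, 3, NULL); (272, 5, NULL); (272, 7, NULL); (272, 7, NULL); (272, 7, NULL); (322, 3, Omar); (322, 5, Omar); (NULL, 9, NULL); (NULL, NULL, NULL)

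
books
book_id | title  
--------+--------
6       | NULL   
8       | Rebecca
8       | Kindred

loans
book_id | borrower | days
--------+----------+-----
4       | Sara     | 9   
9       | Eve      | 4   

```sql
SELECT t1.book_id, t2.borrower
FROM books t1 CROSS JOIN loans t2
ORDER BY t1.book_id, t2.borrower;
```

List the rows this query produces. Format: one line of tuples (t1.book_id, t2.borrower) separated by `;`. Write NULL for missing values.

CROSS JOIN pairs every row of `books` with every row of `loans`: 3 × 2 = 6 rows.
After projecting and ordering:
t1.book_id | t2.borrower
6 | Eve
6 | Sara
8 | Eve
8 | Eve
8 | Sara
8 | Sara

(6, Eve); (6, Sara); (8, Eve); (8, Eve); (8, Sara); (8, Sara)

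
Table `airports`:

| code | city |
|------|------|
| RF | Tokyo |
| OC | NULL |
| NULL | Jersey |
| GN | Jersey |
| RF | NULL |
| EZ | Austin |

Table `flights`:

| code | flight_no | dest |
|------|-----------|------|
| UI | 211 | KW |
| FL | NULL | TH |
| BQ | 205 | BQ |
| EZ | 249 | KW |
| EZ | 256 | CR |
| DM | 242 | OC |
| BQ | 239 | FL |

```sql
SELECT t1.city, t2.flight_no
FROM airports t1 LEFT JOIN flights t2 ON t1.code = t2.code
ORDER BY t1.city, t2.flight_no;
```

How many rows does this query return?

7

LEFT JOIN keeps every row from `airports`; unmatched rows get NULL for `flights`'s columns.
Matching on t1.code = t2.code. A NULL in a compared column never satisfies the condition.
- t1 row (code=RF): no match → kept, t2 columns NULL.
- t1 row (code=OC): no match → kept, t2 columns NULL.
- t1 row (code=NULL): no match → kept, t2 columns NULL.
- t1 row (code=GN): no match → kept, t2 columns NULL.
- t1 row (code=RF): no match → kept, t2 columns NULL.
- t1 row (code=EZ): matches 2 t2 row(s) → 2 output row(s).
Total: 2 matched + 5 padded = 7 rows.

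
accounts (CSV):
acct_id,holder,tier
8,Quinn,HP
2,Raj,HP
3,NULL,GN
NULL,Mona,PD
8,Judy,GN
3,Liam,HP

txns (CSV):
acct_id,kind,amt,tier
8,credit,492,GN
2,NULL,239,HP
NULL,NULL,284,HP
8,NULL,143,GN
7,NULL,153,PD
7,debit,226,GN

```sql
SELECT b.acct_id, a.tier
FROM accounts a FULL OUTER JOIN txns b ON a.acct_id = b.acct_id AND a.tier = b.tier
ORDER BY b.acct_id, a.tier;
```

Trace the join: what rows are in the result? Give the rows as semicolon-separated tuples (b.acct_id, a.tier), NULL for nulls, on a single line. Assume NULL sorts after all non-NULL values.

FULL OUTER JOIN keeps every row from both sides; unmatched rows get NULL for the other side's columns.
Matching on a.acct_id = b.acct_id AND a.tier = b.tier. A NULL in a compared column never satisfies the condition.
Matched pairs: 3; unmatched a rows kept: 4; unmatched b rows kept: 3.

(2, HP); (7, NULL); (7, NULL); (8, GN); (8, GN); (NULL, GN); (NULL, HP); (NULL, HP); (NULL, PD); (NULL, NULL)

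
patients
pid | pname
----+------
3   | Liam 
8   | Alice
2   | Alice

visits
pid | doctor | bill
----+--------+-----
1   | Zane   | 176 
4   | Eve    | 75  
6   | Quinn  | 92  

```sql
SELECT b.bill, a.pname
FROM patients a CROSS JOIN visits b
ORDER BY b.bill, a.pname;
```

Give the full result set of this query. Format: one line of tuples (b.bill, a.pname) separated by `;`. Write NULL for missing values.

(75, Alice); (75, Alice); (75, Liam); (92, Alice); (92, Alice); (92, Liam); (176, Alice); (176, Alice); (176, Liam)

CROSS JOIN pairs every row of `patients` with every row of `visits`: 3 × 3 = 9 rows.
After projecting and ordering:
b.bill | a.pname
75 | Alice
75 | Alice
75 | Liam
92 | Alice
92 | Alice
92 | Liam
176 | Alice
176 | Alice
176 | Liam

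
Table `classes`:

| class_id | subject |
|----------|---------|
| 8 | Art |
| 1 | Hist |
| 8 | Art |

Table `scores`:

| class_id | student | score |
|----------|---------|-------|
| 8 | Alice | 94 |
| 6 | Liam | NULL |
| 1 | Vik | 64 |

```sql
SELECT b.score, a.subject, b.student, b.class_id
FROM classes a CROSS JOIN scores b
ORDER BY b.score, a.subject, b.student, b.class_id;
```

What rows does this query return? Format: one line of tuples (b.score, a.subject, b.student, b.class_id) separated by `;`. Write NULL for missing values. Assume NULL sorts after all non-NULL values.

CROSS JOIN pairs every row of `classes` with every row of `scores`: 3 × 3 = 9 rows.
After projecting and ordering:
b.score | a.subject | b.student | b.class_id
64 | Art | Vik | 1
64 | Art | Vik | 1
64 | Hist | Vik | 1
94 | Art | Alice | 8
94 | Art | Alice | 8
94 | Hist | Alice | 8
NULL | Art | Liam | 6
NULL | Art | Liam | 6
NULL | Hist | Liam | 6

(64, Art, Vik, 1); (64, Art, Vik, 1); (64, Hist, Vik, 1); (94, Art, Alice, 8); (94, Art, Alice, 8); (94, Hist, Alice, 8); (NULL, Art, Liam, 6); (NULL, Art, Liam, 6); (NULL, Hist, Liam, 6)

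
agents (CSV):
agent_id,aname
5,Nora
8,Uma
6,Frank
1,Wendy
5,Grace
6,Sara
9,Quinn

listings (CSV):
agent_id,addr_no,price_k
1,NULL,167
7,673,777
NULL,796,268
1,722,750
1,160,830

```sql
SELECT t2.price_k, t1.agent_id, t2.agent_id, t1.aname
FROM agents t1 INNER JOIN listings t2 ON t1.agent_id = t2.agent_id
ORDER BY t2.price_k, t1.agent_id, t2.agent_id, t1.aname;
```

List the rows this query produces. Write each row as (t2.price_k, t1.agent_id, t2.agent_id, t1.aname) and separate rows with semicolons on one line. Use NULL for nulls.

(167, 1, 1, Wendy); (750, 1, 1, Wendy); (830, 1, 1, Wendy)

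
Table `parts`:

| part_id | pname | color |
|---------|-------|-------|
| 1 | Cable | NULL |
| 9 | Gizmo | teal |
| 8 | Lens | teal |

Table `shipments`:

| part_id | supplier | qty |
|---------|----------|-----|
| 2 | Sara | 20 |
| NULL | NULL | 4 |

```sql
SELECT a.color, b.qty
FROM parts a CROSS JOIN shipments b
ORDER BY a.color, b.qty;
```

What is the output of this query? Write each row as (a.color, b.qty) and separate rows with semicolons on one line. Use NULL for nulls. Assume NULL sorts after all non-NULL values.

CROSS JOIN pairs every row of `parts` with every row of `shipments`: 3 × 2 = 6 rows.
After projecting and ordering:
a.color | b.qty
teal | 4
teal | 4
teal | 20
teal | 20
NULL | 4
NULL | 20

(teal, 4); (teal, 4); (teal, 20); (teal, 20); (NULL, 4); (NULL, 20)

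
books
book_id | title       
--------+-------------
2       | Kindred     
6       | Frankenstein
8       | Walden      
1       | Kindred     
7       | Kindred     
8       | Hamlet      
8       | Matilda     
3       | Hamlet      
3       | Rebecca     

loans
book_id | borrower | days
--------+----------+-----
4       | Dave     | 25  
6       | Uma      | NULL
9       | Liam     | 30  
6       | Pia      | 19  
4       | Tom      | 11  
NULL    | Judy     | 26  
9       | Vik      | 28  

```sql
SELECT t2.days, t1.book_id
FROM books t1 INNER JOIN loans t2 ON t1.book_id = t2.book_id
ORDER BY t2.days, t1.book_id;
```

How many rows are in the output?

2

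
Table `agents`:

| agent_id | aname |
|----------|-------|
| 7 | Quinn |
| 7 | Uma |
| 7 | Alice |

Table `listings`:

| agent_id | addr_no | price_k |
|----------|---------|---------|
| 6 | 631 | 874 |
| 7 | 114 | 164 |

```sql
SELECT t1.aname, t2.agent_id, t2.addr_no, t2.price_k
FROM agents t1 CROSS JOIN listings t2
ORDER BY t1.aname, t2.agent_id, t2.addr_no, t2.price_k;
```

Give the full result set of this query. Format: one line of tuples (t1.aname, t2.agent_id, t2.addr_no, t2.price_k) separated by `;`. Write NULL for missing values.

(Alice, 6, 631, 874); (Alice, 7, 114, 164); (Quinn, 6, 631, 874); (Quinn, 7, 114, 164); (Uma, 6, 631, 874); (Uma, 7, 114, 164)

CROSS JOIN pairs every row of `agents` with every row of `listings`: 3 × 2 = 6 rows.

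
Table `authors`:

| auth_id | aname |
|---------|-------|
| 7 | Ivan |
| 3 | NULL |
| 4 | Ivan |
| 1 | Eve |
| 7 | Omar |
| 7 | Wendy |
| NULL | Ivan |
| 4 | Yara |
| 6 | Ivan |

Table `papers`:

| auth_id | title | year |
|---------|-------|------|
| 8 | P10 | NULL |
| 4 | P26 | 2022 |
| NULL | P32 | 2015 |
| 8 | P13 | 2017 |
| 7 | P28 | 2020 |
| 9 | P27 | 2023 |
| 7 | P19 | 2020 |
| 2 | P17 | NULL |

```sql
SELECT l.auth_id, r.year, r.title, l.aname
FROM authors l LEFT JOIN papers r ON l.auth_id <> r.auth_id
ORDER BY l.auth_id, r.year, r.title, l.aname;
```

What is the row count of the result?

49

LEFT JOIN keeps every row from `authors`; unmatched rows get NULL for `papers`'s columns.
Matching on l.auth_id <> r.auth_id. A NULL in a compared column never satisfies the condition.
- l row (auth_id=7): matches 5 r row(s) → 5 output row(s).
- l row (auth_id=3): matches 7 r row(s) → 7 output row(s).
- l row (auth_id=4): matches 6 r row(s) → 6 output row(s).
- l row (auth_id=1): matches 7 r row(s) → 7 output row(s).
- l row (auth_id=7): matches 5 r row(s) → 5 output row(s).
- l row (auth_id=7): matches 5 r row(s) → 5 output row(s).
- l row (auth_id=NULL): no match → kept, r columns NULL.
- l row (auth_id=4): matches 6 r row(s) → 6 output row(s).
- l row (auth_id=6): matches 7 r row(s) → 7 output row(s).
Total: 48 matched + 1 padded = 49 rows.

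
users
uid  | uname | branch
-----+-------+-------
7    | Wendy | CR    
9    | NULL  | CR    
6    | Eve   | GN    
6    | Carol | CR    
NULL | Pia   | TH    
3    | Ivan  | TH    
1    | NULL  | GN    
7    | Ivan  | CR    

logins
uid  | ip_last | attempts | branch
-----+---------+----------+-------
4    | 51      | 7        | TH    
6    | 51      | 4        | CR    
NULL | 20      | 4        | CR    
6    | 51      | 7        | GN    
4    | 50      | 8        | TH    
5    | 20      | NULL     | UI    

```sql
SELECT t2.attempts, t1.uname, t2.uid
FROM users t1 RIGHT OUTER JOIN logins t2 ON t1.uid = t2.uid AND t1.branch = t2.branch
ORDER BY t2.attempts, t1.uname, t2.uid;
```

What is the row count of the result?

RIGHT JOIN keeps every row from `logins`; unmatched rows get NULL for `users`'s columns.
Matching on t1.uid = t2.uid AND t1.branch = t2.branch. A NULL in a compared column never satisfies the condition.
- t1 row (uid=7, branch=CR): no match.
- t1 row (uid=9, branch=CR): no match.
- t1 row (uid=6, branch=GN): matches 1 t2 row(s) → 1 output row(s).
- t1 row (uid=6, branch=CR): matches 1 t2 row(s) → 1 output row(s).
- t1 row (uid=NULL, branch=TH): no match.
- t1 row (uid=3, branch=TH): no match.
- t1 row (uid=1, branch=GN): no match.
- t1 row (uid=7, branch=CR): no match.
- 4 row(s) from t2 found no t1 partner → padded with NULL.
Total: 2 matched + 4 padded = 6 rows.

6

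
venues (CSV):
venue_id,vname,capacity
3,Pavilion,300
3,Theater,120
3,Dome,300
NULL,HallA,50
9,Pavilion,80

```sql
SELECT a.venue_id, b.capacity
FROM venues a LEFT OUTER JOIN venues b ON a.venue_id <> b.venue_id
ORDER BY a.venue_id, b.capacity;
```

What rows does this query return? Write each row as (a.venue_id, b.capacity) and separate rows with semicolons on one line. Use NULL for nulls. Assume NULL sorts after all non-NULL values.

LEFT JOIN keeps every row from `venues a`; unmatched rows get NULL for `venues b`'s columns.
Matching on a.venue_id <> b.venue_id. A NULL in a compared column never satisfies the condition.
- a (venue_id=3) pairs with 1 row(s) of b.
- a (venue_id=3) pairs with 1 row(s) of b.
- a (venue_id=3) pairs with 1 row(s) of b.
- a (venue_id=NULL) has no partner → padded with NULL.
- a (venue_id=9) pairs with 3 row(s) of b.
After projecting and ordering:
a.venue_id | b.capacity
3 | 80
3 | 80
3 | 80
9 | 120
9 | 300
9 | 300
NULL | NULL

(3, 80); (3, 80); (3, 80); (9, 120); (9, 300); (9, 300); (NULL, NULL)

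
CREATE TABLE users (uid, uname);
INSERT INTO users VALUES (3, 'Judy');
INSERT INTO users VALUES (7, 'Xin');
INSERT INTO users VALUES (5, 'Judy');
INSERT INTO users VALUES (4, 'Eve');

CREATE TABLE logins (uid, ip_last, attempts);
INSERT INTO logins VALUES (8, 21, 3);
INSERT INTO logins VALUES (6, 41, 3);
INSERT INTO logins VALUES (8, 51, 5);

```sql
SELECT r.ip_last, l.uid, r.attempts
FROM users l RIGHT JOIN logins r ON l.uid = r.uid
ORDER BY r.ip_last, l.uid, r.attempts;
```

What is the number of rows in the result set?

RIGHT JOIN keeps every row from `logins`; unmatched rows get NULL for `users`'s columns.
Matching on l.uid = r.uid.
Matched pairs: 0; unmatched r rows kept: 3.
Total: 0 matched + 3 padded = 3 rows.

3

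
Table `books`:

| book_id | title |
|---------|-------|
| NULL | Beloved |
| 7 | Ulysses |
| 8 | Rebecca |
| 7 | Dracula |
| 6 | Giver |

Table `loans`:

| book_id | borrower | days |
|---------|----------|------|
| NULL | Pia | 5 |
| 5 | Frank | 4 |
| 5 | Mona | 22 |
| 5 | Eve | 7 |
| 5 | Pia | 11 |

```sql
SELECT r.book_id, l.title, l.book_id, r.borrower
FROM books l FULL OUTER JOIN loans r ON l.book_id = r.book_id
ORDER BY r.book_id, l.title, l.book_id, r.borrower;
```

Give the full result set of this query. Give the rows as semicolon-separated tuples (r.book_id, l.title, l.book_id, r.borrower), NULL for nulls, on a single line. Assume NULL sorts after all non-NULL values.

(5, NULL, NULL, Eve); (5, NULL, NULL, Frank); (5, NULL, NULL, Mona); (5, NULL, NULL, Pia); (NULL, Beloved, NULL, NULL); (NULL, Dracula, 7, NULL); (NULL, Giver, 6, NULL); (NULL, Rebecca, 8, NULL); (NULL, Ulysses, 7, NULL); (NULL, NULL, NULL, Pia)

FULL OUTER JOIN keeps every row from both sides; unmatched rows get NULL for the other side's columns.
Matching on l.book_id = r.book_id. A NULL in a compared column never satisfies the condition.
Matched pairs: 0; unmatched l rows kept: 5; unmatched r rows kept: 5.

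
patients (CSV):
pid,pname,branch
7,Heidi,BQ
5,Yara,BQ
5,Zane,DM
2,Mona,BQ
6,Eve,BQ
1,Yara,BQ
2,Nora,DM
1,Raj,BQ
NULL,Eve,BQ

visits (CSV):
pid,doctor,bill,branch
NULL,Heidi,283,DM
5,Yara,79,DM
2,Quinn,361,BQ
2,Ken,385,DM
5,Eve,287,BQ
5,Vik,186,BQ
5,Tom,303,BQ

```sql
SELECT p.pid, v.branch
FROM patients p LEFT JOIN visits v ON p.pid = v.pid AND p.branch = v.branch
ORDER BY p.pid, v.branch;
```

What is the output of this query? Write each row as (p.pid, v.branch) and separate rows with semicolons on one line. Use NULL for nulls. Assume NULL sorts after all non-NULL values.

(1, NULL); (1, NULL); (2, BQ); (2, DM); (5, BQ); (5, BQ); (5, BQ); (5, DM); (6, NULL); (7, NULL); (NULL, NULL)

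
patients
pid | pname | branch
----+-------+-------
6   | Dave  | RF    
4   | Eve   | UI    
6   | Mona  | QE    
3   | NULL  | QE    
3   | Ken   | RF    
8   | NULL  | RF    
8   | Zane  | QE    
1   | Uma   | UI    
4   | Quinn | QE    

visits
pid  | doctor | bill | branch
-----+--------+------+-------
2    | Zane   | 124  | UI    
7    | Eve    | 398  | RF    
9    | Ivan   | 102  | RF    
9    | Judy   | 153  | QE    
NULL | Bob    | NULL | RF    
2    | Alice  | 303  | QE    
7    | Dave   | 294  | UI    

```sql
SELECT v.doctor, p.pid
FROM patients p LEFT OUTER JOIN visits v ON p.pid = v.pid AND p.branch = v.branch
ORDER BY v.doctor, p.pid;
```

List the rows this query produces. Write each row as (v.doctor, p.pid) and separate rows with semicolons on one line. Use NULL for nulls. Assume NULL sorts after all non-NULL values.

LEFT JOIN keeps every row from `patients`; unmatched rows get NULL for `visits`'s columns.
Matching on p.pid = v.pid AND p.branch = v.branch. A NULL in a compared column never satisfies the condition.
Matched pairs: 0; unmatched p rows kept: 9.

(NULL, 1); (NULL, 3); (NULL, 3); (NULL, 4); (NULL, 4); (NULL, 6); (NULL, 6); (NULL, 8); (NULL, 8)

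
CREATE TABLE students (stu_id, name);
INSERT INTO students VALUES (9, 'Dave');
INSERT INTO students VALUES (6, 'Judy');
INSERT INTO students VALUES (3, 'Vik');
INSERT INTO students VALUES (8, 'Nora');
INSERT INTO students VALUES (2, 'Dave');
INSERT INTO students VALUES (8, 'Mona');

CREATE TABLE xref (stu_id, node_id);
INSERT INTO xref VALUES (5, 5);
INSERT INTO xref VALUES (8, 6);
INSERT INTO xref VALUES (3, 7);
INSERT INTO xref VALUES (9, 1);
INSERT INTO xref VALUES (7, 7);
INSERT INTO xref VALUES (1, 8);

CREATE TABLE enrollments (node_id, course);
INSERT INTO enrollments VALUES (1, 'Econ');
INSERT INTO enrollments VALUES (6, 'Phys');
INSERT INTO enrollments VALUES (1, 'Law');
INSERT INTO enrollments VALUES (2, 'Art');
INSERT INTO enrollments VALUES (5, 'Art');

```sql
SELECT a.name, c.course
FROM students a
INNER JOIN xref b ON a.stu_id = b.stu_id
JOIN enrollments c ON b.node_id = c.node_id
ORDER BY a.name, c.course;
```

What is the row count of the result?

Evaluate left to right. First `students a INNER JOIN xref b` on stu_id: 4 row(s).
Then INNER JOIN `enrollments c` on node_id: keep only rows whose b.node_id appears in c.
Result: 4 row(s).

4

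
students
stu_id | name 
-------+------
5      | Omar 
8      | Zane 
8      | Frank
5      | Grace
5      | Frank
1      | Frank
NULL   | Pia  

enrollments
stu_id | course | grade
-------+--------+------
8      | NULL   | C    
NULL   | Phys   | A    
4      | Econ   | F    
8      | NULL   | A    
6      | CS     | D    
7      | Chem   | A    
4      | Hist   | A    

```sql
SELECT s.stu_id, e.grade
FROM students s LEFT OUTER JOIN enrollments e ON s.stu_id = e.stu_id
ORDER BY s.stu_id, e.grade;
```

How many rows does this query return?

9

LEFT JOIN keeps every row from `students`; unmatched rows get NULL for `enrollments`'s columns.
Matching on s.stu_id = e.stu_id. A NULL in a compared column never satisfies the condition.
- s row (stu_id=5): no match → kept, e columns NULL.
- s row (stu_id=8): matches 2 e row(s) → 2 output row(s).
- s row (stu_id=8): matches 2 e row(s) → 2 output row(s).
- s row (stu_id=5): no match → kept, e columns NULL.
- s row (stu_id=5): no match → kept, e columns NULL.
- s row (stu_id=1): no match → kept, e columns NULL.
- s row (stu_id=NULL): no match → kept, e columns NULL.
Total: 4 matched + 5 padded = 9 rows.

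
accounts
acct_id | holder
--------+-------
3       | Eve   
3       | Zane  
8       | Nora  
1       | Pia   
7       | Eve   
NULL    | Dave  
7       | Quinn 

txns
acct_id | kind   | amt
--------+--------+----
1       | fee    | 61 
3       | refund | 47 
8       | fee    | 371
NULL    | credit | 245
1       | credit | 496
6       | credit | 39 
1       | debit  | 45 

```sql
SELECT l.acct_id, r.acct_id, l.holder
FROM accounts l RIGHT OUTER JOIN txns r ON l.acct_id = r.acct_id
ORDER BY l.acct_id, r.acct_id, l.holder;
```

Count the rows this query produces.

8

RIGHT JOIN keeps every row from `txns`; unmatched rows get NULL for `accounts`'s columns.
Matching on l.acct_id = r.acct_id. A NULL in a compared column never satisfies the condition.
- l row (acct_id=3): matches 1 r row(s) → 1 output row(s).
- l row (acct_id=3): matches 1 r row(s) → 1 output row(s).
- l row (acct_id=8): matches 1 r row(s) → 1 output row(s).
- l row (acct_id=1): matches 3 r row(s) → 3 output row(s).
- l row (acct_id=7): no match.
- l row (acct_id=NULL): no match.
- l row (acct_id=7): no match.
- 2 row(s) from r found no l partner → padded with NULL.
Total: 6 matched + 2 padded = 8 rows.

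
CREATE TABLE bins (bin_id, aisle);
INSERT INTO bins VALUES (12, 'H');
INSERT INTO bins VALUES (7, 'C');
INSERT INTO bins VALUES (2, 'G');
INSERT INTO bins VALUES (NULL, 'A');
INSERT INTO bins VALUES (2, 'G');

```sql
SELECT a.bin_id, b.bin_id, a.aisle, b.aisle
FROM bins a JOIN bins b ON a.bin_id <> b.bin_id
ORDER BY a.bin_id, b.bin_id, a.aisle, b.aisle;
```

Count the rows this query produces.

10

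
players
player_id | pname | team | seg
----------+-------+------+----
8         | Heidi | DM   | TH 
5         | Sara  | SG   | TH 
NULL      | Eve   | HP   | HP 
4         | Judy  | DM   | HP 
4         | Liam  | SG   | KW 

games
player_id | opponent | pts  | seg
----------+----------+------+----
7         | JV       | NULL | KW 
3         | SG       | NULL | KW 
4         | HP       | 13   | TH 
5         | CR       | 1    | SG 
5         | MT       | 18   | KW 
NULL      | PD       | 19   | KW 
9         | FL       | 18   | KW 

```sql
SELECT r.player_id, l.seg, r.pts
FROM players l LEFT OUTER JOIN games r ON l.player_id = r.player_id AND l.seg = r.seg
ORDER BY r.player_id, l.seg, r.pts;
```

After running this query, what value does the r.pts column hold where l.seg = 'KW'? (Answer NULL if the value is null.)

NULL

LEFT JOIN keeps every row from `players`; unmatched rows get NULL for `games`'s columns.
Matching on l.player_id = r.player_id AND l.seg = r.seg. A NULL in a compared column never satisfies the condition.
- l (player_id=8, seg=TH) has no partner → padded with NULL.
- l (player_id=5, seg=TH) has no partner → padded with NULL.
- l (player_id=NULL, seg=HP) has no partner → padded with NULL.
- l (player_id=4, seg=HP) has no partner → padded with NULL.
- l (player_id=4, seg=KW) has no partner → padded with NULL.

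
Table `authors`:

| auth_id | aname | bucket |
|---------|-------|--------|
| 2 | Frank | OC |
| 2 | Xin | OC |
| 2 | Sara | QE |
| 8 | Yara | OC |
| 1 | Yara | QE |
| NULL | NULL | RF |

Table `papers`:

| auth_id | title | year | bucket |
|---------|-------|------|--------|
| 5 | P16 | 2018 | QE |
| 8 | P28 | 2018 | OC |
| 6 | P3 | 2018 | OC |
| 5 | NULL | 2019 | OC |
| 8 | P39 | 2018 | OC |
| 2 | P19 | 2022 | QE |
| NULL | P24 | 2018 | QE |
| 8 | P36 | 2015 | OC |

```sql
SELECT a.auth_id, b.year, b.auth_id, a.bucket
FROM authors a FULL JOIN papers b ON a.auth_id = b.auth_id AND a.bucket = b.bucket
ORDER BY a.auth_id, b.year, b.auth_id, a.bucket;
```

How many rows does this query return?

FULL OUTER JOIN keeps every row from both sides; unmatched rows get NULL for the other side's columns.
Matching on a.auth_id = b.auth_id AND a.bucket = b.bucket. A NULL in a compared column never satisfies the condition.
- a[0] auth_id=2, bucket=OC → no match; kept with NULLs on the b side.
- a[1] auth_id=2, bucket=OC → no match; kept with NULLs on the b side.
- a[2] auth_id=2, bucket=QE → 1 match(es) in b → 1 row(s).
- a[3] auth_id=8, bucket=OC → 3 match(es) in b → 3 row(s).
- a[4] auth_id=1, bucket=QE → no match; kept with NULLs on the b side.
- a[5] auth_id=NULL, bucket=RF → no match; kept with NULLs on the b side.
- plus 4 unmatched b row(s), each kept with NULL a columns.
Total: 4 matched + 8 padded = 12 rows.

12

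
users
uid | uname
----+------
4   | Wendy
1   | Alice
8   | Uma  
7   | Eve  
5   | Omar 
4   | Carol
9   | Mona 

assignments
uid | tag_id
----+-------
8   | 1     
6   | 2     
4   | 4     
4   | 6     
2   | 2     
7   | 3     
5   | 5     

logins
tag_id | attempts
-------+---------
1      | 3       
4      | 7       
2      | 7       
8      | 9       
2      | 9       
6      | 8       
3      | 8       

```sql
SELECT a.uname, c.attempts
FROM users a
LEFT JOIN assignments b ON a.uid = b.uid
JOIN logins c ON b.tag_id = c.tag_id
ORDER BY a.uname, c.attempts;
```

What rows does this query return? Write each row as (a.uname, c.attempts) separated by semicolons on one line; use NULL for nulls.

(Carol, 7); (Carol, 8); (Eve, 8); (Uma, 3); (Wendy, 7); (Wendy, 8)

Joins associate left-to-right: users LEFT JOIN assignments on uid gives 9 intermediate row(s).
Then INNER JOIN `logins c` on tag_id: keep only rows whose b.tag_id appears in c.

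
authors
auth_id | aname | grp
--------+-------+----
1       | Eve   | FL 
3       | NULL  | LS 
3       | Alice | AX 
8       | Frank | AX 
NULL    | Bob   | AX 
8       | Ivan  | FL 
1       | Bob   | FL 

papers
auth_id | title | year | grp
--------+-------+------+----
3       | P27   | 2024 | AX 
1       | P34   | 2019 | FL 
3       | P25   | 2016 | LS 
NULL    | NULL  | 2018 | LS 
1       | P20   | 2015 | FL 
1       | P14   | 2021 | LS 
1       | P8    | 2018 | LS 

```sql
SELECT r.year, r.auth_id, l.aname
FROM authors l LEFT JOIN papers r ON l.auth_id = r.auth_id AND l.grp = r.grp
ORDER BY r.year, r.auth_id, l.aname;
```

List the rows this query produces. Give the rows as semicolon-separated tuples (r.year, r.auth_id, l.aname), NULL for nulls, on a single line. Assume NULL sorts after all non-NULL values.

(2015, 1, Bob); (2015, 1, Eve); (2016, 3, NULL); (2019, 1, Bob); (2019, 1, Eve); (2024, 3, Alice); (NULL, NULL, Bob); (NULL, NULL, Frank); (NULL, NULL, Ivan)

LEFT JOIN keeps every row from `authors`; unmatched rows get NULL for `papers`'s columns.
Matching on l.auth_id = r.auth_id AND l.grp = r.grp. A NULL in a compared column never satisfies the condition.
- l[0] auth_id=1, grp=FL → 2 match(es) in r → 2 row(s).
- l[1] auth_id=3, grp=LS → 1 match(es) in r → 1 row(s).
- l[2] auth_id=3, grp=AX → 1 match(es) in r → 1 row(s).
- l[3] auth_id=8, grp=AX → no match; kept with NULLs on the r side.
- l[4] auth_id=NULL, grp=AX → no match; kept with NULLs on the r side.
- l[5] auth_id=8, grp=FL → no match; kept with NULLs on the r side.
- l[6] auth_id=1, grp=FL → 2 match(es) in r → 2 row(s).
After projecting and ordering:
r.year | r.auth_id | l.aname
2015 | 1 | Bob
2015 | 1 | Eve
2016 | 3 | NULL
2019 | 1 | Bob
2019 | 1 | Eve
2024 | 3 | Alice
NULL | NULL | Bob
NULL | NULL | Frank
NULL | NULL | Ivan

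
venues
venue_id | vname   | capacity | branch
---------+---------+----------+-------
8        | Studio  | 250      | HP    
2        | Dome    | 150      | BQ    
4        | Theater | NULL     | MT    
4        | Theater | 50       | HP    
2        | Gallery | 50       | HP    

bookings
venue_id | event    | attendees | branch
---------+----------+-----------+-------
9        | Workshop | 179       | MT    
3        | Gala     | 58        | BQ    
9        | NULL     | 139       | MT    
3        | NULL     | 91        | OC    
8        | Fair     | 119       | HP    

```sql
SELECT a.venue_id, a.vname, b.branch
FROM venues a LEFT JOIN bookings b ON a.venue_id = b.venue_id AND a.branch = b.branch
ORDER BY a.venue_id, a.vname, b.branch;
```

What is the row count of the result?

5

LEFT JOIN keeps every row from `venues`; unmatched rows get NULL for `bookings`'s columns.
Matching on a.venue_id = b.venue_id AND a.branch = b.branch.
- a row (venue_id=8, branch=HP): matches 1 b row(s) → 1 output row(s).
- a row (venue_id=2, branch=BQ): no match → kept, b columns NULL.
- a row (venue_id=4, branch=MT): no match → kept, b columns NULL.
- a row (venue_id=4, branch=HP): no match → kept, b columns NULL.
- a row (venue_id=2, branch=HP): no match → kept, b columns NULL.
Total: 1 matched + 4 padded = 5 rows.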